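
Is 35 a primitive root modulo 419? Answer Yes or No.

φ(419) = 419 − 1 = 418 = 2 · 11 · 19.
An element g generates (Z/419Z)^× iff g^(418/q) ≢ 1 (mod 419) for each prime q ∈ {2, 11, 19}.
35^209 ≡ 1 (mod 419)  [q = 2: ≡ 1 ✗]
35^38 ≡ 13 (mod 419)  [q = 11: ≢ 1 ✓]
35^22 ≡ 329 (mod 419)  [q = 19: ≢ 1 ✓]
Since 35^209 ≡ 1, the order of 35 divides 209 < 418, so 35 is not a primitive root.

No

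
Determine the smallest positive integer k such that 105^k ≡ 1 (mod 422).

105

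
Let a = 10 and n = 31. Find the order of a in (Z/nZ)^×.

Since 10 ∈ (Z/31Z)^×, its order divides φ(31) = 31 − 1 = 30 = 2 · 3 · 5.
Divisors of 30: 1, 2, 3, 5, 6, 10, 15, 30.
Compute 10^d (mod 31) for the divisors d until we hit 1:
10^1 ≡ 10 (mod 31)
10^2 ≡ 7 (mod 31)
10^3 ≡ 8 (mod 31)
10^5 ≡ 25 (mod 31)
10^6 ≡ 2 (mod 31)
10^10 ≡ 5 (mod 31)
10^15 ≡ 1 (mod 31) ✓
Therefore the multiplicative order of 10 modulo 31 is 15.

15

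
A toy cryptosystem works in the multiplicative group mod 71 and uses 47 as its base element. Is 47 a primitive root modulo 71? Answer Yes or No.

Yes

φ(71) = 71 − 1 = 70 = 2 · 5 · 7.
Test 47^(70/q) mod 71 for each prime factor q of 70:
47^35 ≡ 70 (mod 71)  [q = 2: ≢ 1 ✓]
47^14 ≡ 25 (mod 71)  [q = 5: ≢ 1 ✓]
47^10 ≡ 37 (mod 71)  [q = 7: ≢ 1 ✓]
None equal 1, so ord_71(47) = 70: 47 is a primitive root.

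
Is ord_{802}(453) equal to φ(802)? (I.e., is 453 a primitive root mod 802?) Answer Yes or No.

Yes

φ(802) = φ(2)·φ(401) = 1·400 = 400 = 2^4 · 5^2.
An element g generates (Z/802Z)^× iff g^(400/q) ≢ 1 (mod 802) for each prime q ∈ {2, 5}.
453^200 ≡ 801 (mod 802)  [q = 2: ≢ 1 ✓]
453^80 ≡ 473 (mod 802)  [q = 5: ≢ 1 ✓]
Every test exponent gives a nontrivial residue, hence 453 generates the full group.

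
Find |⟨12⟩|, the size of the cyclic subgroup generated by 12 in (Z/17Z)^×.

16

By Lagrange's theorem, ord_17(12) divides φ(17) = 17 − 1 = 16 = 2^4.
Divisors of 16: 1, 2, 4, 8, 16.
Test each divisor d:
12^1 ≡ 12
12^2 ≡ 8
12^4 ≡ 13
12^8 ≡ 16
12^16 ≡ 1
The smallest such exponent is 16, so the order of 12 is 16.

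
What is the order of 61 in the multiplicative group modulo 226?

By Lagrange's theorem, ord_226(61) divides φ(226) = φ(2)·φ(113) = 1·112 = 112 = 2^4 · 7.
Divisors of 112: 1, 2, 4, 7, 8, 14, 16, 28, 56, 112.
Test each divisor d:
61^1 ≡ 61 (mod 226)
61^2 ≡ 105 (mod 226)
61^4 ≡ 177 (mod 226)
61^7 ≡ 69 (mod 226)
61^8 ≡ 141 (mod 226)
61^14 ≡ 15 (mod 226)
61^16 ≡ 219 (mod 226)
61^28 ≡ 225 (mod 226)
61^56 ≡ 1 (mod 226) ✓
So ord_226(61) = 56.

56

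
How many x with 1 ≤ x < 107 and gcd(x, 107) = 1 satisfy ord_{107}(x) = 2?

1

φ(107) = 107 − 1 = 106 = 2 · 53.
Since (Z/107Z)^× is cyclic of order 106, the number of elements of order d is φ(d) when d | 106 and 0 otherwise.
2 | 106, and φ(2) = 2 − 1 = 1.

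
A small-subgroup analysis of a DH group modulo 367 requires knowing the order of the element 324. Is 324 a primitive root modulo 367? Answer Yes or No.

φ(367) = 367 − 1 = 366 = 2 · 3 · 61.
324 is a primitive root mod 367 iff 324^(φ(367)/q) ≢ 1 for every prime q | φ(367), i.e. q ∈ {2, 3, 61}.
324^183 ≡ 1 (mod 367)  [q = 2: ≡ 1 ✗]
324^122 ≡ 83 (mod 367)  [q = 3: ≢ 1 ✓]
324^6 ≡ 175 (mod 367)  [q = 61: ≢ 1 ✓]
Since 324^183 ≡ 1, the order of 324 divides 183 < 366, so 324 is not a primitive root.

No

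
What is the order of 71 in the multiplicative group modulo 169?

156

By Lagrange's theorem, ord_169(71) divides φ(169) = φ(13^2) = 13·(13−1) = 156 = 2^2 · 3 · 13.
Divisors of 156: 1, 2, 3, 4, 6, 12, 13, 26, 39, 52, 78, 156.
Test each divisor d:
71^1 ≡ 71 (mod 169)
71^2 ≡ 140 (mod 169)
71^3 ≡ 138 (mod 169)
71^4 ≡ 165 (mod 169)
71^6 ≡ 116 (mod 169)
71^12 ≡ 105 (mod 169)
71^13 ≡ 19 (mod 169)
71^26 ≡ 23 (mod 169)
71^39 ≡ 99 (mod 169)
71^52 ≡ 22 (mod 169)
71^78 ≡ 168 (mod 169)
71^156 ≡ 1 (mod 169) ✓
Therefore the multiplicative order of 71 modulo 169 is 156.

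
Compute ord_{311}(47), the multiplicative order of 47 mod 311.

31

Since 47 ∈ (Z/311Z)^×, its order divides φ(311) = 311 − 1 = 310 = 2 · 5 · 31.
Divisors of 310: 1, 2, 5, 10, 31, 62, 155, 310.
Check 47^d mod 311 for each divisor in increasing order:
47^1 ≡ 47
47^2 ≡ 32
47^5 ≡ 234
47^10 ≡ 20
47^31 ≡ 1
The smallest such exponent is 31, so the order of 47 is 31.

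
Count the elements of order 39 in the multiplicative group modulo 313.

φ(313) = 313 − 1 = 312 = 2^3 · 3 · 13.
Since (Z/313Z)^× is cyclic of order 312, the number of elements of order d is φ(d) when d | 312 and 0 otherwise.
39 = 3 · 13 divides 312, and φ(39) = 24.

24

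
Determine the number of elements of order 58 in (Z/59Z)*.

φ(59) = 59 − 1 = 58 = 2 · 29.
(Z/59Z)^× is cyclic (|G| = 58); a cyclic group of order m has exactly φ(d) elements of each order d | m, and none otherwise.
58 = 2 · 29 divides 58, and φ(58) = 28.

28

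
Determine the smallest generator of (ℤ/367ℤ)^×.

6

φ(367) = 367 − 1 = 366 = 2 · 3 · 61.
g is a primitive root iff g^(366/q) ≢ 1 (mod 367) for each prime q ∈ {2, 3, 61}.
g = 2: 2^183 ≡ 1 — hits 1, so not a primitive root.
g = 3: 3^183 ≡ 366; 3^122 ≡ 1 — hits 1, so not a primitive root.
g = 4: 4^183 ≡ 1 — hits 1, so not a primitive root.
g = 5: 5^183 ≡ 366; 5^122 ≡ 1 — hits 1, so not a primitive root.
g = 6: 6^183 ≡ 366; 6^122 ≡ 283; 6^6 ≡ 47 — none is 1, so 6 is a primitive root.
Hence the least primitive root of 367 is 6.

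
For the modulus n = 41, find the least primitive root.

6

φ(41) = 41 − 1 = 40 = 2^3 · 5.
Test candidates g = 2, 3, … against the prime factors q ∈ {2, 5} of φ(41): g is a generator iff g^(40/q) ≢ 1 for every such q.
g = 2: 2^20 ≡ 1 — hits 1, so not a primitive root.
g = 3: 3^20 ≡ 40; 3^8 ≡ 1 — hits 1, so not a primitive root.
g = 4: 4^20 ≡ 1 — hits 1, so not a primitive root.
g = 5: 5^20 ≡ 1 — hits 1, so not a primitive root.
g = 6: 6^20 ≡ 40; 6^8 ≡ 10 — none is 1, so 6 is a primitive root.
So 6 is the smallest generator of (Z/41Z)^×.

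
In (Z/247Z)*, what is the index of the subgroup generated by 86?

6

ord(86) | φ(247) = φ(13·19) = (13−1)·(19−1) = 12·18 = 216 = 2^3 · 3^3.
Divisors of 216: 1, 2, 3, 4, 6, 8, 9, 12, 18, 24, 27, 36, 54, 72, 108, 216.
Evaluate successive powers at the divisors of 216:
86^1 ≡ 86
86^2 ≡ 233
86^3 ≡ 31
86^4 ≡ 196
86^6 ≡ 220
86^8 ≡ 131
86^9 ≡ 151
86^12 ≡ 235
86^18 ≡ 77
86^24 ≡ 144
86^27 ≡ 18
86^36 ≡ 1
Thus |⟨86⟩| = ord(86) = 36.
[(Z/247Z)^× : ⟨86⟩] = 216/36 = 6.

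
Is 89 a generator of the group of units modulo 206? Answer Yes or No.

No

φ(206) = φ(2)·φ(103) = 1·102 = 102 = 2 · 3 · 17.
An element g generates (Z/206Z)^× iff g^(102/q) ≢ 1 (mod 206) for each prime q ∈ {2, 3, 17}.
89^51 ≡ 205 (mod 206)  [q = 2: ≢ 1 ✓]
89^34 ≡ 1 (mod 206)  [q = 3: ≡ 1 ✗]
89^6 ≡ 133 (mod 206)  [q = 17: ≢ 1 ✓]
89^34 ≡ 1 shows ord(89) | 34, strictly less than φ(206); not a primitive root.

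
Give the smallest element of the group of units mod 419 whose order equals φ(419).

φ(419) = 419 − 1 = 418 = 2 · 11 · 19.
Test candidates g = 2, 3, … against the prime factors q ∈ {2, 11, 19} of φ(419): g is a generator iff g^(418/q) ≢ 1 for every such q.
g = 2: 2^209 ≡ 418; 2^38 ≡ 334; 2^22 ≡ 114 — none is 1, so 2 is a primitive root.
Hence the least primitive root of 419 is 2.

2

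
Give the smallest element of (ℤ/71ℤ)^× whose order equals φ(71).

φ(71) = 71 − 1 = 70 = 2 · 5 · 7.
Test candidates g = 2, 3, … against the prime factors q ∈ {2, 5, 7} of φ(71): g is a generator iff g^(70/q) ≢ 1 for every such q.
g = 2: 2^35 ≡ 1 — hits 1, so not a primitive root.
g = 3: 3^35 ≡ 1 — hits 1, so not a primitive root.
g = 4: 4^35 ≡ 1 — hits 1, so not a primitive root.
g = 5: 5^35 ≡ 1 — hits 1, so not a primitive root.
g = 6: 6^35 ≡ 1 — hits 1, so not a primitive root.
g = 7: 7^35 ≡ 70; 7^14 ≡ 54; 7^10 ≡ 45 — none is 1, so 7 is a primitive root.
Hence the least primitive root of 71 is 7.

7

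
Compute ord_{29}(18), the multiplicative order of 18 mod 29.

Since 18 ∈ (Z/29Z)^×, its order divides φ(29) = 29 − 1 = 28 = 2^2 · 7.
Divisors of 28: 1, 2, 4, 7, 14, 28.
Compute 18^d (mod 29) for the divisors d until we hit 1:
18^1 ≡ 18
18^2 ≡ 5
18^4 ≡ 25
18^7 ≡ 17
18^14 ≡ 28
18^28 ≡ 1
Hence ord(18) = 28.

28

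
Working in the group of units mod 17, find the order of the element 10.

16

The order of 10 must divide φ(17) = 17 − 1 = 16 = 2^4.
Divisors of 16: 1, 2, 4, 8, 16.
Compute 10^d (mod 17) for the divisors d until we hit 1:
10^1 ≡ 10 (mod 17)
10^2 ≡ 15 (mod 17)
10^4 ≡ 4 (mod 17)
10^8 ≡ 16 (mod 17)
10^16 ≡ 1 (mod 17) ✓
So ord_17(10) = 16.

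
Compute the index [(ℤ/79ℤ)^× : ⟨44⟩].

ord(44) | φ(79) = 79 − 1 = 78 = 2 · 3 · 13.
Divisors of 78: 1, 2, 3, 6, 13, 26, 39, 78.
Check 44^d mod 79 for each divisor in increasing order:
44^1 ≡ 44 (mod 79)
44^2 ≡ 40 (mod 79)
44^3 ≡ 22 (mod 79)
44^6 ≡ 10 (mod 79)
44^13 ≡ 55 (mod 79)
44^26 ≡ 23 (mod 79)
44^39 ≡ 1 (mod 79) ✓
The order of 44 is 39, so the subgroup it generates has 39 elements.
The index is φ(79) / ord(44) = 78 / 39 = 2.

2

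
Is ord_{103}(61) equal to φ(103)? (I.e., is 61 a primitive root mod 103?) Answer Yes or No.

No

φ(103) = 103 − 1 = 102 = 2 · 3 · 17.
Test 61^(102/q) mod 103 for each prime factor q of 102:
61^51 ≡ 1 (mod 103)  [q = 2: ≡ 1 ✗]
61^34 ≡ 1 (mod 103)  [q = 3: ≡ 1 ✗]
61^6 ≡ 34 (mod 103)  [q = 17: ≢ 1 ✓]
The check at q = 2 fails, so 61 generates a proper subgroup.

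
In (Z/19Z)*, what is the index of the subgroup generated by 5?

The order of 5 must divide φ(19) = 19 − 1 = 18 = 2 · 3^2.
Divisors of 18: 1, 2, 3, 6, 9, 18.
Compute 5^d (mod 19) for the divisors d until we hit 1:
5^1 ≡ 5
5^2 ≡ 6
5^3 ≡ 11
5^6 ≡ 7
5^9 ≡ 1
Thus |⟨5⟩| = ord(5) = 9.
Index = |(Z/19Z)^×| / |⟨5⟩| = 18 / 9 = 2.

2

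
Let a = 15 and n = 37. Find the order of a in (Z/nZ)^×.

36

ord(15) | φ(37) = 37 − 1 = 36 = 2^2 · 3^2.
Divisors of 36: 1, 2, 3, 4, 6, 9, 12, 18, 36.
Check 15^d mod 37 for each divisor in increasing order:
15^1 ≡ 15 (mod 37)
15^2 ≡ 3 (mod 37)
15^3 ≡ 8 (mod 37)
15^4 ≡ 9 (mod 37)
15^6 ≡ 27 (mod 37)
15^9 ≡ 31 (mod 37)
15^12 ≡ 26 (mod 37)
15^18 ≡ 36 (mod 37)
15^36 ≡ 1 (mod 37) ✓
Hence ord(15) = 36.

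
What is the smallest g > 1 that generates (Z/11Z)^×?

φ(11) = 11 − 1 = 10 = 2 · 5.
g is a primitive root iff g^(10/q) ≢ 1 (mod 11) for each prime q ∈ {2, 5}.
g = 2: 2^5 ≡ 10; 2^2 ≡ 4 — none is 1, so 2 is a primitive root.
Hence the least primitive root of 11 is 2.

2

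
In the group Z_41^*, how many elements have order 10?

4

φ(41) = 41 − 1 = 40 = 2^3 · 5.
In a cyclic group of order 40, there are φ(d) elements of order d for each divisor d of 40, and zero for non-divisors.
10 = 2 · 5 divides 40, and φ(10) = 4.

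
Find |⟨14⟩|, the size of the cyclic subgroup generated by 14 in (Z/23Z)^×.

22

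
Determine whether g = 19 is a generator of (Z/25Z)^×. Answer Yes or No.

φ(25) = φ(5^2) = 5·(5−1) = 20 = 2^2 · 5.
It suffices to check that the order of 19 is not a proper divisor of 20: compute 19^(20/q) for q ∈ {2, 5}.
19^10 ≡ 1 (mod 25)  [q = 2: ≡ 1 ✗]
19^4 ≡ 21 (mod 25)  [q = 5: ≢ 1 ✓]
The check at q = 2 fails, so 19 generates a proper subgroup.

No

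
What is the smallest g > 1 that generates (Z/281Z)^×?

φ(281) = 281 − 1 = 280 = 2^3 · 5 · 7.
g is a primitive root iff g^(280/q) ≢ 1 (mod 281) for each prime q ∈ {2, 5, 7}.
g = 2: 2^140 ≡ 1 — hits 1, so not a primitive root.
g = 3: 3^140 ≡ 280; 3^56 ≡ 86; 3^40 ≡ 249 — none is 1, so 3 is a primitive root.
So 3 is the smallest generator of (Z/281Z)^×.

3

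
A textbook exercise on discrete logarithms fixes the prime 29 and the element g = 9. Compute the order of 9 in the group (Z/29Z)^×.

ord(9) | φ(29) = 29 − 1 = 28 = 2^2 · 7.
Divisors of 28: 1, 2, 4, 7, 14, 28.
Evaluate successive powers at the divisors of 28:
9^1 ≡ 9 (mod 29)
9^2 ≡ 23 (mod 29)
9^4 ≡ 7 (mod 29)
9^7 ≡ 28 (mod 29)
9^14 ≡ 1 (mod 29) ✓
Hence ord(9) = 14.

14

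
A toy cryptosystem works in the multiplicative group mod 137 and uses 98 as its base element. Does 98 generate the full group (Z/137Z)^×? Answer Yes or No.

φ(137) = 137 − 1 = 136 = 2^3 · 17.
It suffices to check that the order of 98 is not a proper divisor of 136: compute 98^(136/q) for q ∈ {2, 17}.
98^68 ≡ 1 (mod 137)  [q = 2: ≡ 1 ✗]
98^8 ≡ 56 (mod 137)  [q = 17: ≢ 1 ✓]
The check at q = 2 fails, so 98 generates a proper subgroup.

No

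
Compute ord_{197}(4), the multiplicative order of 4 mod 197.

By Lagrange's theorem, ord_197(4) divides φ(197) = 197 − 1 = 196 = 2^2 · 7^2.
Divisors of 196: 1, 2, 4, 7, 14, 28, 49, 98, 196.
Test each divisor d:
4^1 ≡ 4 (mod 197)
4^2 ≡ 16 (mod 197)
4^4 ≡ 59 (mod 197)
4^7 ≡ 33 (mod 197)
4^14 ≡ 104 (mod 197)
4^28 ≡ 178 (mod 197)
4^49 ≡ 196 (mod 197)
4^98 ≡ 1 (mod 197) ✓
The smallest such exponent is 98, so the order of 4 is 98.

98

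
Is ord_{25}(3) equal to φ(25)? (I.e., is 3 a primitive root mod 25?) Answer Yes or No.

φ(25) = φ(5^2) = 5·(5−1) = 20 = 2^2 · 5.
Test 3^(20/q) mod 25 for each prime factor q of 20:
3^10 ≡ 24 (mod 25)  [q = 2: ≢ 1 ✓]
3^4 ≡ 6 (mod 25)  [q = 5: ≢ 1 ✓]
Every test exponent gives a nontrivial residue, hence 3 generates the full group.

Yes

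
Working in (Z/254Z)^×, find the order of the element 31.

63

The order of 31 must divide φ(254) = φ(2)·φ(127) = 1·126 = 126 = 2 · 3^2 · 7.
Divisors of 126: 1, 2, 3, 6, 7, 9, 14, 18, 21, 42, 63, 126.
Evaluate successive powers at the divisors of 126:
31^1 ≡ 31 (mod 254)
31^2 ≡ 199 (mod 254)
31^3 ≡ 73 (mod 254)
31^6 ≡ 249 (mod 254)
31^7 ≡ 99 (mod 254)
31^9 ≡ 143 (mod 254)
31^14 ≡ 149 (mod 254)
31^18 ≡ 129 (mod 254)
31^21 ≡ 19 (mod 254)
31^42 ≡ 107 (mod 254)
31^63 ≡ 1 (mod 254) ✓
The smallest such exponent is 63, so the order of 31 is 63.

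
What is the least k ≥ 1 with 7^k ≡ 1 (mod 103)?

Since 7 ∈ (Z/103Z)^×, its order divides φ(103) = 103 − 1 = 102 = 2 · 3 · 17.
Divisors of 102: 1, 2, 3, 6, 17, 34, 51, 102.
Compute 7^d (mod 103) for the divisors d until we hit 1:
7^1 ≡ 7 (mod 103)
7^2 ≡ 49 (mod 103)
7^3 ≡ 34 (mod 103)
7^6 ≡ 23 (mod 103)
7^17 ≡ 46 (mod 103)
7^34 ≡ 56 (mod 103)
7^51 ≡ 1 (mod 103) ✓
Therefore the multiplicative order of 7 modulo 103 is 51.

51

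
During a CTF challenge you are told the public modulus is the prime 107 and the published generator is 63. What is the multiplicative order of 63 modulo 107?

106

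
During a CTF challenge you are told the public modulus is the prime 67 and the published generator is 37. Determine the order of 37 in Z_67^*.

By Lagrange's theorem, ord_67(37) divides φ(67) = 67 − 1 = 66 = 2 · 3 · 11.
Divisors of 66: 1, 2, 3, 6, 11, 22, 33, 66.
Evaluate successive powers at the divisors of 66:
37^1 ≡ 37
37^2 ≡ 29
37^3 ≡ 1
So ord_67(37) = 3.

3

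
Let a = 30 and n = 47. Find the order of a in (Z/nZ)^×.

46

By Lagrange's theorem, ord_47(30) divides φ(47) = 47 − 1 = 46 = 2 · 23.
Divisors of 46: 1, 2, 23, 46.
Check 30^d mod 47 for each divisor in increasing order:
30^1 ≡ 30 (mod 47)
30^2 ≡ 7 (mod 47)
30^23 ≡ 46 (mod 47)
30^46 ≡ 1 (mod 47) ✓
So ord_47(30) = 46.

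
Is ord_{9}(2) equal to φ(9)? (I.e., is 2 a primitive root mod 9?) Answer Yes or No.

φ(9) = φ(3^2) = 3·(3−1) = 6 = 2 · 3.
It suffices to check that the order of 2 is not a proper divisor of 6: compute 2^(6/q) for q ∈ {2, 3}.
2^3 ≡ 8 (mod 9)  [q = 2: ≢ 1 ✓]
2^2 ≡ 4 (mod 9)  [q = 3: ≢ 1 ✓]
None equal 1, so ord_9(2) = 6: 2 is a primitive root.

Yes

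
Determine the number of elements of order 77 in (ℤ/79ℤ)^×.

0

φ(79) = 79 − 1 = 78 = 2 · 3 · 13.
(Z/79Z)^× is cyclic (|G| = 78); a cyclic group of order m has exactly φ(d) elements of each order d | m, and none otherwise.
77 does not divide 78, so no element of (Z/79Z)^× has order 77.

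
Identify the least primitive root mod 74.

5

φ(74) = φ(2)·φ(37) = 1·36 = 36 = 2^2 · 3^2.
g is a primitive root iff g^(36/q) ≢ 1 (mod 74) for each prime q ∈ {2, 3}.
g = 2: gcd(2, 74) = 2 > 1, not a unit — skip.
g = 3: 3^18 ≡ 1 — hits 1, so not a primitive root.
g = 4: gcd(4, 74) = 2 > 1, not a unit — skip.
g = 5: 5^18 ≡ 73; 5^12 ≡ 47 — none is 1, so 5 is a primitive root.
The smallest primitive root modulo 74 is 5.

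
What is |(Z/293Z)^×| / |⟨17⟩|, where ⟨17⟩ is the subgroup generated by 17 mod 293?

4

Since 17 ∈ (Z/293Z)^×, its order divides φ(293) = 293 − 1 = 292 = 2^2 · 73.
Divisors of 292: 1, 2, 4, 73, 146, 292.
Evaluate successive powers at the divisors of 292:
17^1 ≡ 17
17^2 ≡ 289
17^4 ≡ 16
17^73 ≡ 1
So ord_293(17) = 73, hence |⟨17⟩| = 73.
The index is φ(293) / ord(17) = 292 / 73 = 4.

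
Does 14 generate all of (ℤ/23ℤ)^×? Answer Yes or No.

Yes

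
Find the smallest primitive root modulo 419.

2

φ(419) = 419 − 1 = 418 = 2 · 11 · 19.
g is a primitive root iff g^(418/q) ≢ 1 (mod 419) for each prime q ∈ {2, 11, 19}.
g = 2: 2^209 ≡ 418; 2^38 ≡ 334; 2^22 ≡ 114 — none is 1, so 2 is a primitive root.
So 2 is the smallest generator of (Z/419Z)^×.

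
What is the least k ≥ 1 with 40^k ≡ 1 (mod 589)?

Since 40 ∈ (Z/589Z)^×, its order divides φ(589) = φ(19·31) = (19−1)·(31−1) = 18·30 = 540 = 2^2 · 3^3 · 5.
Divisors of 540: 1, 2, 3, 4, 5, 6, 9, 10, 12, 15, 18, 20, 27, 30, 36, 45, 54, 60, 90, 108, 135, 180, 270, 540.
Check 40^d mod 589 for each divisor in increasing order:
40^1 ≡ 40 (mod 589)
40^2 ≡ 422 (mod 589)
40^3 ≡ 388 (mod 589)
40^4 ≡ 206 (mod 589)
40^5 ≡ 583 (mod 589)
40^6 ≡ 349 (mod 589)
40^9 ≡ 531 (mod 589)
40^10 ≡ 36 (mod 589)
40^12 ≡ 467 (mod 589)
40^15 ≡ 373 (mod 589)
40^18 ≡ 419 (mod 589)
40^20 ≡ 118 (mod 589)
40^27 ≡ 436 (mod 589)
40^30 ≡ 125 (mod 589)
40^36 ≡ 39 (mod 589)
40^45 ≡ 94 (mod 589)
40^54 ≡ 438 (mod 589)
40^60 ≡ 311 (mod 589)
40^90 ≡ 1 (mod 589) ✓
The smallest such exponent is 90, so the order of 40 is 90.

90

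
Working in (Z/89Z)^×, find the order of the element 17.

44

Since 17 ∈ (Z/89Z)^×, its order divides φ(89) = 89 − 1 = 88 = 2^3 · 11.
Divisors of 88: 1, 2, 4, 8, 11, 22, 44, 88.
Compute 17^d (mod 89) for the divisors d until we hit 1:
17^1 ≡ 17 (mod 89)
17^2 ≡ 22 (mod 89)
17^4 ≡ 39 (mod 89)
17^8 ≡ 8 (mod 89)
17^11 ≡ 55 (mod 89)
17^22 ≡ 88 (mod 89)
17^44 ≡ 1 (mod 89) ✓
Hence ord(17) = 44.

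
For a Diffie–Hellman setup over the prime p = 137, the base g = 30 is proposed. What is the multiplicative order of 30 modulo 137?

68

By Lagrange's theorem, ord_137(30) divides φ(137) = 137 − 1 = 136 = 2^3 · 17.
Divisors of 136: 1, 2, 4, 8, 17, 34, 68, 136.
Check 30^d mod 137 for each divisor in increasing order:
30^1 ≡ 30 (mod 137)
30^2 ≡ 78 (mod 137)
30^4 ≡ 56 (mod 137)
30^8 ≡ 122 (mod 137)
30^17 ≡ 37 (mod 137)
30^34 ≡ 136 (mod 137)
30^68 ≡ 1 (mod 137) ✓
Hence ord(30) = 68.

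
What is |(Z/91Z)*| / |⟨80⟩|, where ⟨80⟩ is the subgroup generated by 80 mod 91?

6

Since 80 ∈ (Z/91Z)^×, its order divides φ(91) = φ(7·13) = (7−1)·(13−1) = 6·12 = 72 = 2^3 · 3^2.
Divisors of 72: 1, 2, 3, 4, 6, 8, 9, 12, 18, 24, 36, 72.
Compute 80^d (mod 91) for the divisors d until we hit 1:
80^1 ≡ 80 (mod 91)
80^2 ≡ 30 (mod 91)
80^3 ≡ 34 (mod 91)
80^4 ≡ 81 (mod 91)
80^6 ≡ 64 (mod 91)
80^8 ≡ 9 (mod 91)
80^9 ≡ 83 (mod 91)
80^12 ≡ 1 (mod 91) ✓
So ord_91(80) = 12, hence |⟨80⟩| = 12.
Index = |(Z/91Z)^×| / |⟨80⟩| = 72 / 12 = 6.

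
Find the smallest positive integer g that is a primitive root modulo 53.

φ(53) = 53 − 1 = 52 = 2^2 · 13.
g is a primitive root iff g^(52/q) ≢ 1 (mod 53) for each prime q ∈ {2, 13}.
g = 2: 2^26 ≡ 52; 2^4 ≡ 16 — none is 1, so 2 is a primitive root.
The smallest primitive root modulo 53 is 2.

2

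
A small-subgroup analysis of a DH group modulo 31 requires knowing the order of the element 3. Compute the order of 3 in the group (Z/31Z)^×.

The order of 3 must divide φ(31) = 31 − 1 = 30 = 2 · 3 · 5.
Divisors of 30: 1, 2, 3, 5, 6, 10, 15, 30.
Evaluate successive powers at the divisors of 30:
3^1 ≡ 3
3^2 ≡ 9
3^3 ≡ 27
3^5 ≡ 26
3^6 ≡ 16
3^10 ≡ 25
3^15 ≡ 30
3^30 ≡ 1
The smallest such exponent is 30, so the order of 3 is 30.

30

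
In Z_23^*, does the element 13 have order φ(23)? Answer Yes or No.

φ(23) = 23 − 1 = 22 = 2 · 11.
Test 13^(22/q) mod 23 for each prime factor q of 22:
13^11 ≡ 1 (mod 23)  [q = 2: ≡ 1 ✗]
13^2 ≡ 8 (mod 23)  [q = 11: ≢ 1 ✓]
Since 13^11 ≡ 1, the order of 13 divides 11 < 22, so 13 is not a primitive root.

No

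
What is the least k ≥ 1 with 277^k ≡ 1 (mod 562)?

The order of 277 must divide φ(562) = φ(2)·φ(281) = 1·280 = 280 = 2^3 · 5 · 7.
Divisors of 280: 1, 2, 4, 5, 7, 8, 10, 14, 20, 28, 35, 40, 56, 70, 140, 280.
Check 277^d mod 562 for each divisor in increasing order:
277^1 ≡ 277 (mod 562)
277^2 ≡ 297 (mod 562)
277^4 ≡ 537 (mod 562)
277^5 ≡ 381 (mod 562)
277^7 ≡ 195 (mod 562)
277^8 ≡ 63 (mod 562)
277^10 ≡ 165 (mod 562)
277^14 ≡ 371 (mod 562)
277^20 ≡ 249 (mod 562)
277^28 ≡ 513 (mod 562)
277^35 ≡ 561 (mod 562)
277^40 ≡ 181 (mod 562)
277^56 ≡ 153 (mod 562)
277^70 ≡ 1 (mod 562) ✓
So ord_562(277) = 70.

70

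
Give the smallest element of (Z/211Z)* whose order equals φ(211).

2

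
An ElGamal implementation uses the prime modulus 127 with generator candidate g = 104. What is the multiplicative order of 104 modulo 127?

ord(104) | φ(127) = 127 − 1 = 126 = 2 · 3^2 · 7.
Divisors of 126: 1, 2, 3, 6, 7, 9, 14, 18, 21, 42, 63, 126.
Test each divisor d:
104^1 ≡ 104 (mod 127)
104^2 ≡ 21 (mod 127)
104^3 ≡ 25 (mod 127)
104^6 ≡ 117 (mod 127)
104^7 ≡ 103 (mod 127)
104^9 ≡ 4 (mod 127)
104^14 ≡ 68 (mod 127)
104^18 ≡ 16 (mod 127)
104^21 ≡ 19 (mod 127)
104^42 ≡ 107 (mod 127)
104^63 ≡ 1 (mod 127) ✓
Therefore the multiplicative order of 104 modulo 127 is 63.

63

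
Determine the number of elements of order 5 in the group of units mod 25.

4

φ(25) = φ(5^2) = 5·(5−1) = 20 = 2^2 · 5.
(Z/25Z)^× is cyclic (|G| = 20); a cyclic group of order m has exactly φ(d) elements of each order d | m, and none otherwise.
5 | 20, and φ(5) = 5 − 1 = 4.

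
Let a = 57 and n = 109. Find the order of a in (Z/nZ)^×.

Since 57 ∈ (Z/109Z)^×, its order divides φ(109) = 109 − 1 = 108 = 2^2 · 3^3.
Divisors of 108: 1, 2, 3, 4, 6, 9, 12, 18, 27, 36, 54, 108.
Check 57^d mod 109 for each divisor in increasing order:
57^1 ≡ 57 (mod 109)
57^2 ≡ 88 (mod 109)
57^3 ≡ 2 (mod 109)
57^4 ≡ 5 (mod 109)
57^6 ≡ 4 (mod 109)
57^9 ≡ 8 (mod 109)
57^12 ≡ 16 (mod 109)
57^18 ≡ 64 (mod 109)
57^27 ≡ 76 (mod 109)
57^36 ≡ 63 (mod 109)
57^54 ≡ 108 (mod 109)
57^108 ≡ 1 (mod 109) ✓
So ord_109(57) = 108.

108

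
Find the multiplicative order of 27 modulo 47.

23

The order of 27 must divide φ(47) = 47 − 1 = 46 = 2 · 23.
Divisors of 46: 1, 2, 23, 46.
Test each divisor d:
27^1 ≡ 27
27^2 ≡ 24
27^23 ≡ 1
The smallest such exponent is 23, so the order of 27 is 23.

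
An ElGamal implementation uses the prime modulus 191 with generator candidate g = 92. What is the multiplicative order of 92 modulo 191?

95

ord(92) | φ(191) = 191 − 1 = 190 = 2 · 5 · 19.
Divisors of 190: 1, 2, 5, 10, 19, 38, 95, 190.
Evaluate successive powers at the divisors of 190:
92^1 ≡ 92 (mod 191)
92^2 ≡ 60 (mod 191)
92^5 ≡ 6 (mod 191)
92^10 ≡ 36 (mod 191)
92^19 ≡ 39 (mod 191)
92^38 ≡ 184 (mod 191)
92^95 ≡ 1 (mod 191) ✓
Hence ord(92) = 95.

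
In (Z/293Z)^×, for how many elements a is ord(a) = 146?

φ(293) = 293 − 1 = 292 = 2^2 · 73.
Since (Z/293Z)^× is cyclic of order 292, the number of elements of order d is φ(d) when d | 292 and 0 otherwise.
146 = 2 · 73 divides 292, and φ(146) = 72.

72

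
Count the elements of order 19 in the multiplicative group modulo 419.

18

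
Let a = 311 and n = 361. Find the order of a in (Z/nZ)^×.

ord(311) | φ(361) = φ(19^2) = 19·(19−1) = 342 = 2 · 3^2 · 19.
Divisors of 342: 1, 2, 3, 6, 9, 18, 19, 38, 57, 114, 171, 342.
Evaluate successive powers at the divisors of 342:
311^1 ≡ 311
311^2 ≡ 334
311^3 ≡ 267
311^6 ≡ 172
311^9 ≡ 77
311^18 ≡ 153
311^19 ≡ 292
311^38 ≡ 68
311^57 ≡ 1
Hence ord(311) = 57.

57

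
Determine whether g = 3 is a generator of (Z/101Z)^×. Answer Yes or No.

Yes

φ(101) = 101 − 1 = 100 = 2^2 · 5^2.
Test 3^(100/q) mod 101 for each prime factor q of 100:
3^50 ≡ 100 (mod 101)  [q = 2: ≢ 1 ✓]
3^20 ≡ 84 (mod 101)  [q = 5: ≢ 1 ✓]
All checks pass, so 3 has order 100 and is a primitive root modulo 101.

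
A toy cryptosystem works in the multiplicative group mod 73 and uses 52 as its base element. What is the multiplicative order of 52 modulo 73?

24

ord(52) | φ(73) = 73 − 1 = 72 = 2^3 · 3^2.
Divisors of 72: 1, 2, 3, 4, 6, 8, 9, 12, 18, 24, 36, 72.
Check 52^d mod 73 for each divisor in increasing order:
52^1 ≡ 52 (mod 73)
52^2 ≡ 3 (mod 73)
52^3 ≡ 10 (mod 73)
52^4 ≡ 9 (mod 73)
52^6 ≡ 27 (mod 73)
52^8 ≡ 8 (mod 73)
52^9 ≡ 51 (mod 73)
52^12 ≡ 72 (mod 73)
52^18 ≡ 46 (mod 73)
52^24 ≡ 1 (mod 73) ✓
The smallest such exponent is 24, so the order of 52 is 24.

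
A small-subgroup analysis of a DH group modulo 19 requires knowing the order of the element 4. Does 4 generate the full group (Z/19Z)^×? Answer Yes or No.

No

φ(19) = 19 − 1 = 18 = 2 · 3^2.
Test 4^(18/q) mod 19 for each prime factor q of 18:
4^9 ≡ 1 (mod 19)  [q = 2: ≡ 1 ✗]
4^6 ≡ 11 (mod 19)  [q = 3: ≢ 1 ✓]
The check at q = 2 fails, so 4 generates a proper subgroup.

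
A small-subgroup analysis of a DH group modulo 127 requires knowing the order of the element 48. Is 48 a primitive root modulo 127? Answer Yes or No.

Yes

φ(127) = 127 − 1 = 126 = 2 · 3^2 · 7.
An element g generates (Z/127Z)^× iff g^(126/q) ≢ 1 (mod 127) for each prime q ∈ {2, 3, 7}.
48^63 ≡ 126 (mod 127)  [q = 2: ≢ 1 ✓]
48^42 ≡ 107 (mod 127)  [q = 3: ≢ 1 ✓]
48^18 ≡ 16 (mod 127)  [q = 7: ≢ 1 ✓]
Every test exponent gives a nontrivial residue, hence 48 generates the full group.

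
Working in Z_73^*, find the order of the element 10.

8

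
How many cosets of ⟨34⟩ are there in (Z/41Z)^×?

1

Since 34 ∈ (Z/41Z)^×, its order divides φ(41) = 41 − 1 = 40 = 2^3 · 5.
Divisors of 40: 1, 2, 4, 5, 8, 10, 20, 40.
Check 34^d mod 41 for each divisor in increasing order:
34^1 ≡ 34 (mod 41)
34^2 ≡ 8 (mod 41)
34^4 ≡ 23 (mod 41)
34^5 ≡ 3 (mod 41)
34^8 ≡ 37 (mod 41)
34^10 ≡ 9 (mod 41)
34^20 ≡ 40 (mod 41)
34^40 ≡ 1 (mod 41) ✓
The order of 34 is 40, so the subgroup it generates has 40 elements.
The index is φ(41) / ord(34) = 40 / 40 = 1.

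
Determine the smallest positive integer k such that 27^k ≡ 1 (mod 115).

The order of 27 must divide φ(115) = φ(5·23) = (5−1)·(23−1) = 4·22 = 88 = 2^3 · 11.
Divisors of 88: 1, 2, 4, 8, 11, 22, 44, 88.
Compute 27^d (mod 115) for the divisors d until we hit 1:
27^1 ≡ 27
27^2 ≡ 39
27^4 ≡ 26
27^8 ≡ 101
27^11 ≡ 93
27^22 ≡ 24
27^44 ≡ 1
The smallest such exponent is 44, so the order of 27 is 44.

44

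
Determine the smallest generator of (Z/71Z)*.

7

φ(71) = 71 − 1 = 70 = 2 · 5 · 7.
g is a primitive root iff g^(70/q) ≢ 1 (mod 71) for each prime q ∈ {2, 5, 7}.
g = 2: 2^35 ≡ 1 — hits 1, so not a primitive root.
g = 3: 3^35 ≡ 1 — hits 1, so not a primitive root.
g = 4: 4^35 ≡ 1 — hits 1, so not a primitive root.
g = 5: 5^35 ≡ 1 — hits 1, so not a primitive root.
g = 6: 6^35 ≡ 1 — hits 1, so not a primitive root.
g = 7: 7^35 ≡ 70; 7^14 ≡ 54; 7^10 ≡ 45 — none is 1, so 7 is a primitive root.
Hence the least primitive root of 71 is 7.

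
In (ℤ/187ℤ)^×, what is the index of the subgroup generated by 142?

10

ord(142) | φ(187) = φ(11·17) = (11−1)·(17−1) = 10·16 = 160 = 2^5 · 5.
Divisors of 160: 1, 2, 4, 5, 8, 10, 16, 20, 32, 40, 80, 160.
Check 142^d mod 187 for each divisor in increasing order:
142^1 ≡ 142 (mod 187)
142^2 ≡ 155 (mod 187)
142^4 ≡ 89 (mod 187)
142^5 ≡ 109 (mod 187)
142^8 ≡ 67 (mod 187)
142^10 ≡ 100 (mod 187)
142^16 ≡ 1 (mod 187) ✓
Thus |⟨142⟩| = ord(142) = 16.
[(Z/187Z)^× : ⟨142⟩] = 160/16 = 10.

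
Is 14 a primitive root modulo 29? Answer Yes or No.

Yes

φ(29) = 29 − 1 = 28 = 2^2 · 7.
An element g generates (Z/29Z)^× iff g^(28/q) ≢ 1 (mod 29) for each prime q ∈ {2, 7}.
14^14 ≡ 28 (mod 29)  [q = 2: ≢ 1 ✓]
14^4 ≡ 20 (mod 29)  [q = 7: ≢ 1 ✓]
All checks pass, so 14 has order 28 and is a primitive root modulo 29.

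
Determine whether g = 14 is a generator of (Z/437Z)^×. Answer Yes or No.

437 = 19 · 23 is a product of two distinct odd primes, so (Z/437Z)^× ≅ (Z/19Z)^× × (Z/23Z)^× is not cyclic.
No primitive root modulo 437 exists; in particular 14 is not one.

No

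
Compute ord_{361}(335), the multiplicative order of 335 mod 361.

Since 335 ∈ (Z/361Z)^×, its order divides φ(361) = φ(19^2) = 19·(19−1) = 342 = 2 · 3^2 · 19.
Divisors of 342: 1, 2, 3, 6, 9, 18, 19, 38, 57, 114, 171, 342.
Evaluate successive powers at the divisors of 342:
335^1 ≡ 335
335^2 ≡ 315
335^3 ≡ 113
335^6 ≡ 134
335^9 ≡ 341
335^18 ≡ 39
335^19 ≡ 69
335^38 ≡ 68
335^57 ≡ 360
335^114 ≡ 1
So ord_361(335) = 114.

114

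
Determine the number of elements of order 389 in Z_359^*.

0

φ(359) = 359 − 1 = 358 = 2 · 179.
Since (Z/359Z)^× is cyclic of order 358, the number of elements of order d is φ(d) when d | 358 and 0 otherwise.
Here 358 is not a multiple of 389, so there are no elements of order 389.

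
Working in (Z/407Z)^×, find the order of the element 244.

180

Since 244 ∈ (Z/407Z)^×, its order divides φ(407) = φ(11·37) = (11−1)·(37−1) = 10·36 = 360 = 2^3 · 3^2 · 5.
Divisors of 360: 1, 2, 3, 4, 5, 6, 8, 9, 10, 12, 15, 18, 20, 24, 30, 36, 40, 45, 60, 72, 90, 120, 180, 360.
Test each divisor d:
244^1 ≡ 244 (mod 407)
244^2 ≡ 114 (mod 407)
244^3 ≡ 140 (mod 407)
244^4 ≡ 379 (mod 407)
244^5 ≡ 87 (mod 407)
244^6 ≡ 64 (mod 407)
244^8 ≡ 377 (mod 407)
244^9 ≡ 6 (mod 407)
244^10 ≡ 243 (mod 407)
244^12 ≡ 26 (mod 407)
244^15 ≡ 384 (mod 407)
244^18 ≡ 36 (mod 407)
244^20 ≡ 34 (mod 407)
244^24 ≡ 269 (mod 407)
244^30 ≡ 122 (mod 407)
244^36 ≡ 75 (mod 407)
244^40 ≡ 342 (mod 407)
244^45 ≡ 43 (mod 407)
244^60 ≡ 232 (mod 407)
244^72 ≡ 334 (mod 407)
244^90 ≡ 221 (mod 407)
244^120 ≡ 100 (mod 407)
244^180 ≡ 1 (mod 407) ✓
Therefore the multiplicative order of 244 modulo 407 is 180.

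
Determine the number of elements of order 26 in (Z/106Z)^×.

12

φ(106) = φ(2)·φ(53) = 1·52 = 52 = 2^2 · 13.
In a cyclic group of order 52, there are φ(d) elements of order d for each divisor d of 52, and zero for non-divisors.
26 = 2 · 13 divides 52, and φ(26) = 12.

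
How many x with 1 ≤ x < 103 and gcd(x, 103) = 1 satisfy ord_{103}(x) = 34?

φ(103) = 103 − 1 = 102 = 2 · 3 · 17.
(Z/103Z)^× is cyclic (|G| = 102); a cyclic group of order m has exactly φ(d) elements of each order d | m, and none otherwise.
34 = 2 · 17 divides 102, and φ(34) = 16.

16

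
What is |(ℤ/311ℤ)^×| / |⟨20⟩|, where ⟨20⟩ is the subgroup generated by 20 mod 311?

10

By Lagrange's theorem, ord_311(20) divides φ(311) = 311 − 1 = 310 = 2 · 5 · 31.
Divisors of 310: 1, 2, 5, 10, 31, 62, 155, 310.
Evaluate successive powers at the divisors of 310:
20^1 ≡ 20
20^2 ≡ 89
20^5 ≡ 121
20^10 ≡ 24
20^31 ≡ 1
The order of 20 is 31, so the subgroup it generates has 31 elements.
[(Z/311Z)^× : ⟨20⟩] = 310/31 = 10.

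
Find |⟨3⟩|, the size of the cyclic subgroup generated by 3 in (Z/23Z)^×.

11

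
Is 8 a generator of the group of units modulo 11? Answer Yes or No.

Yes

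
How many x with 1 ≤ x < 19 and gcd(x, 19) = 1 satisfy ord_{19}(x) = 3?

φ(19) = 19 − 1 = 18 = 2 · 3^2.
In a cyclic group of order 18, there are φ(d) elements of order d for each divisor d of 18, and zero for non-divisors.
3 | 18, and φ(3) = 3 − 1 = 2.

2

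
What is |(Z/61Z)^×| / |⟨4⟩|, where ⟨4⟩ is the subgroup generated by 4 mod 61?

2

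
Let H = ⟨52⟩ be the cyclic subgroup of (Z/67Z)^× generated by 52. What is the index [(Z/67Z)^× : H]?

3

ord(52) | φ(67) = 67 − 1 = 66 = 2 · 3 · 11.
Divisors of 66: 1, 2, 3, 6, 11, 22, 33, 66.
Evaluate successive powers at the divisors of 66:
52^1 ≡ 52 (mod 67)
52^2 ≡ 24 (mod 67)
52^3 ≡ 42 (mod 67)
52^6 ≡ 22 (mod 67)
52^11 ≡ 66 (mod 67)
52^22 ≡ 1 (mod 67) ✓
The order of 52 is 22, so the subgroup it generates has 22 elements.
Index = |(Z/67Z)^×| / |⟨52⟩| = 66 / 22 = 3.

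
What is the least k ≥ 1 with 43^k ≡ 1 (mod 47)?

46

ord(43) | φ(47) = 47 − 1 = 46 = 2 · 23.
Divisors of 46: 1, 2, 23, 46.
Evaluate successive powers at the divisors of 46:
43^1 ≡ 43 (mod 47)
43^2 ≡ 16 (mod 47)
43^23 ≡ 46 (mod 47)
43^46 ≡ 1 (mod 47) ✓
The smallest such exponent is 46, so the order of 43 is 46.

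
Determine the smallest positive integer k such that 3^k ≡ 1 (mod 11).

5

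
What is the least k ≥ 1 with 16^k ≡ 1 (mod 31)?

5

ord(16) | φ(31) = 31 − 1 = 30 = 2 · 3 · 5.
Divisors of 30: 1, 2, 3, 5, 6, 10, 15, 30.
Test each divisor d:
16^1 ≡ 16 (mod 31)
16^2 ≡ 8 (mod 31)
16^3 ≡ 4 (mod 31)
16^5 ≡ 1 (mod 31) ✓
Hence ord(16) = 5.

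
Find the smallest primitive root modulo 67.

2

φ(67) = 67 − 1 = 66 = 2 · 3 · 11.
Test candidates g = 2, 3, … against the prime factors q ∈ {2, 3, 11} of φ(67): g is a generator iff g^(66/q) ≢ 1 for every such q.
g = 2: 2^33 ≡ 66; 2^22 ≡ 37; 2^6 ≡ 64 — none is 1, so 2 is a primitive root.
Hence the least primitive root of 67 is 2.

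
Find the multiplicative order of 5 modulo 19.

ord(5) | φ(19) = 19 − 1 = 18 = 2 · 3^2.
Divisors of 18: 1, 2, 3, 6, 9, 18.
Check 5^d mod 19 for each divisor in increasing order:
5^1 ≡ 5 (mod 19)
5^2 ≡ 6 (mod 19)
5^3 ≡ 11 (mod 19)
5^6 ≡ 7 (mod 19)
5^9 ≡ 1 (mod 19) ✓
The smallest such exponent is 9, so the order of 5 is 9.

9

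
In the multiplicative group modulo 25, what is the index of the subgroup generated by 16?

4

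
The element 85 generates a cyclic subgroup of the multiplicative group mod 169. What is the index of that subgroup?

By Lagrange's theorem, ord_169(85) divides φ(169) = φ(13^2) = 13·(13−1) = 156 = 2^2 · 3 · 13.
Divisors of 156: 1, 2, 3, 4, 6, 12, 13, 26, 39, 52, 78, 156.
Compute 85^d (mod 169) for the divisors d until we hit 1:
85^1 ≡ 85 (mod 169)
85^2 ≡ 127 (mod 169)
85^3 ≡ 148 (mod 169)
85^4 ≡ 74 (mod 169)
85^6 ≡ 103 (mod 169)
85^12 ≡ 131 (mod 169)
85^13 ≡ 150 (mod 169)
85^26 ≡ 23 (mod 169)
85^39 ≡ 70 (mod 169)
85^52 ≡ 22 (mod 169)
85^78 ≡ 168 (mod 169)
85^156 ≡ 1 (mod 169) ✓
Thus |⟨85⟩| = ord(85) = 156.
[(Z/169Z)^× : ⟨85⟩] = 156/156 = 1.

1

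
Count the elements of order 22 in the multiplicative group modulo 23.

10

φ(23) = 23 − 1 = 22 = 2 · 11.
(Z/23Z)^× is cyclic (|G| = 22); a cyclic group of order m has exactly φ(d) elements of each order d | m, and none otherwise.
22 = 2 · 11 divides 22, and φ(22) = 10.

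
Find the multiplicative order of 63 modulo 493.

Since 63 ∈ (Z/493Z)^×, its order divides φ(493) = φ(17·29) = (17−1)·(29−1) = 16·28 = 448 = 2^6 · 7.
Divisors of 448: 1, 2, 4, 7, 8, 14, 16, 28, 32, 56, 64, 112, 224, 448.
Test each divisor d:
63^1 ≡ 63 (mod 493)
63^2 ≡ 25 (mod 493)
63^4 ≡ 132 (mod 493)
63^7 ≡ 347 (mod 493)
63^8 ≡ 169 (mod 493)
63^14 ≡ 117 (mod 493)
63^16 ≡ 460 (mod 493)
63^28 ≡ 378 (mod 493)
63^32 ≡ 103 (mod 493)
63^56 ≡ 407 (mod 493)
63^64 ≡ 256 (mod 493)
63^112 ≡ 1 (mod 493) ✓
Therefore the multiplicative order of 63 modulo 493 is 112.

112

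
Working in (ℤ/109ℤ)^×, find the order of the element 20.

54

ord(20) | φ(109) = 109 − 1 = 108 = 2^2 · 3^3.
Divisors of 108: 1, 2, 3, 4, 6, 9, 12, 18, 27, 36, 54, 108.
Compute 20^d (mod 109) for the divisors d until we hit 1:
20^1 ≡ 20
20^2 ≡ 73
20^3 ≡ 43
20^4 ≡ 97
20^6 ≡ 105
20^9 ≡ 46
20^12 ≡ 16
20^18 ≡ 45
20^27 ≡ 108
20^36 ≡ 63
20^54 ≡ 1
Hence ord(20) = 54.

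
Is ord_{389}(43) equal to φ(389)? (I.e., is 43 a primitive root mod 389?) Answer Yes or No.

φ(389) = 389 − 1 = 388 = 2^2 · 97.
An element g generates (Z/389Z)^× iff g^(388/q) ≢ 1 (mod 389) for each prime q ∈ {2, 97}.
43^194 ≡ 388 (mod 389)  [q = 2: ≢ 1 ✓]
43^4 ≡ 269 (mod 389)  [q = 97: ≢ 1 ✓]
All checks pass, so 43 has order 388 and is a primitive root modulo 389.

Yes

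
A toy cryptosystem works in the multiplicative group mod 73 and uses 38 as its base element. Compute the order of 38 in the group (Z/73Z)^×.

36

ord(38) | φ(73) = 73 − 1 = 72 = 2^3 · 3^2.
Divisors of 72: 1, 2, 3, 4, 6, 8, 9, 12, 18, 24, 36, 72.
Compute 38^d (mod 73) for the divisors d until we hit 1:
38^1 ≡ 38 (mod 73)
38^2 ≡ 57 (mod 73)
38^3 ≡ 49 (mod 73)
38^4 ≡ 37 (mod 73)
38^6 ≡ 65 (mod 73)
38^8 ≡ 55 (mod 73)
38^9 ≡ 46 (mod 73)
38^12 ≡ 64 (mod 73)
38^18 ≡ 72 (mod 73)
38^24 ≡ 8 (mod 73)
38^36 ≡ 1 (mod 73) ✓
Therefore the multiplicative order of 38 modulo 73 is 36.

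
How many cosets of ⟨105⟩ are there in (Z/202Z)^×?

The order of 105 must divide φ(202) = φ(2)·φ(101) = 1·100 = 100 = 2^2 · 5^2.
Divisors of 100: 1, 2, 4, 5, 10, 20, 25, 50, 100.
Compute 105^d (mod 202) for the divisors d until we hit 1:
105^1 ≡ 105
105^2 ≡ 117
105^4 ≡ 155
105^5 ≡ 115
105^10 ≡ 95
105^20 ≡ 137
105^25 ≡ 201
105^50 ≡ 1
The order of 105 is 50, so the subgroup it generates has 50 elements.
Index = |(Z/202Z)^×| / |⟨105⟩| = 100 / 50 = 2.

2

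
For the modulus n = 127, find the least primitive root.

φ(127) = 127 − 1 = 126 = 2 · 3^2 · 7.
Test candidates g = 2, 3, … against the prime factors q ∈ {2, 3, 7} of φ(127): g is a generator iff g^(126/q) ≢ 1 for every such q.
g = 2: 2^63 ≡ 1 — hits 1, so not a primitive root.
g = 3: 3^63 ≡ 126; 3^42 ≡ 107; 3^18 ≡ 4 — none is 1, so 3 is a primitive root.
So 3 is the smallest generator of (Z/127Z)^×.

3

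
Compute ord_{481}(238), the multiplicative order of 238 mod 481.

Since 238 ∈ (Z/481Z)^×, its order divides φ(481) = φ(13·37) = (13−1)·(37−1) = 12·36 = 432 = 2^4 · 3^3.
Divisors of 432: 1, 2, 3, 4, 6, 8, 9, 12, 16, 18, 24, 27, 36, 48, 54, 72, 108, 144, 216, 432.
Compute 238^d (mod 481) for the divisors d until we hit 1:
238^1 ≡ 238
238^2 ≡ 367
238^3 ≡ 285
238^4 ≡ 9
238^6 ≡ 417
238^8 ≡ 81
238^9 ≡ 38
238^12 ≡ 248
238^16 ≡ 308
238^18 ≡ 1
Hence ord(238) = 18.

18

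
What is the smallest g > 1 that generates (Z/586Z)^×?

φ(586) = φ(2)·φ(293) = 1·292 = 292 = 2^2 · 73.
g is a primitive root iff g^(292/q) ≢ 1 (mod 586) for each prime q ∈ {2, 73}.
g = 2: gcd(2, 586) = 2 > 1, not a unit — skip.
g = 3: 3^146 ≡ 585; 3^4 ≡ 81 — none is 1, so 3 is a primitive root.
The smallest primitive root modulo 586 is 3.

3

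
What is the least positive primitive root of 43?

3

φ(43) = 43 − 1 = 42 = 2 · 3 · 7.
Test candidates g = 2, 3, … against the prime factors q ∈ {2, 3, 7} of φ(43): g is a generator iff g^(42/q) ≢ 1 for every such q.
g = 2: 2^21 ≡ 42; 2^14 ≡ 1 — hits 1, so not a primitive root.
g = 3: 3^21 ≡ 42; 3^14 ≡ 36; 3^6 ≡ 41 — none is 1, so 3 is a primitive root.
Hence the least primitive root of 43 is 3.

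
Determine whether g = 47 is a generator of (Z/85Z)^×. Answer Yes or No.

No

85 = 5 · 17 is a product of two distinct odd primes, so (Z/85Z)^× ≅ (Z/5Z)^× × (Z/17Z)^× is not cyclic.
No primitive root modulo 85 exists; in particular 47 is not one.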